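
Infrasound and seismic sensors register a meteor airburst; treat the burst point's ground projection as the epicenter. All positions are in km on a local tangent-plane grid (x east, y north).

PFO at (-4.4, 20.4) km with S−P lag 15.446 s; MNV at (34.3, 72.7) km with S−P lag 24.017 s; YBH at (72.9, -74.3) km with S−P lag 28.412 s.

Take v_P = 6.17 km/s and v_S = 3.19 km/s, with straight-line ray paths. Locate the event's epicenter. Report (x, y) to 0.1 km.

Distance from S−P lag: d = Δt · v_P v_S / (v_P − v_S) = Δt · (6.17·3.19)/(6.17−3.19) ≈ 6.6048·Δt.
So d_PFO = 102.02, d_MNV = 158.63, d_YBH = 187.66 km.
Circle about each station: (x + 4.4)² + (y − 20.4)² = 102.02²; (x − 34.3)² + (y − 72.7)² = 158.63²; (x − 72.9)² + (y + 74.3)² = 187.66².
Subtracting pairs of circle equations eliminates x²+y² and gives linear equations (the radical axes):
77.4 x + 104.6 y = -8729.14
154.6 x − 189.4 y = -14408.82
Solving the 2×2 system: x ≈ -102.5, y ≈ -7.6 km.

x ≈ -102.5 km, y ≈ -7.6 km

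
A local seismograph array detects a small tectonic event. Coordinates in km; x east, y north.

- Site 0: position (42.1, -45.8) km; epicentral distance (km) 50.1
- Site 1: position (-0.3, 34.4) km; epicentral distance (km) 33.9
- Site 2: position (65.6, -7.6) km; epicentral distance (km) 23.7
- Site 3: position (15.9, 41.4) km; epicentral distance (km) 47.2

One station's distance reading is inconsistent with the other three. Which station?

Solve using three stations at a time. Using Site 0, Site 2, Site 3 (subtract circle equations pairwise → linear system) gives (x, y) ≈ (45.0, 4.2).
Distances from that point to each station vs reported:
  Site 0: calculated 50.1 vs reported 50.1 → residual 0.0 km
  Site 1: calculated 54.4 vs reported 33.9 → residual 20.5 km
  Site 2: calculated 23.7 vs reported 23.7 → residual 0.0 km
  Site 3: calculated 47.2 vs reported 47.2 → residual 0.0 km
Site 0, Site 2, Site 3 are mutually consistent (residuals ≈ 0); Site 1 is off by 20.5 km.

Site 1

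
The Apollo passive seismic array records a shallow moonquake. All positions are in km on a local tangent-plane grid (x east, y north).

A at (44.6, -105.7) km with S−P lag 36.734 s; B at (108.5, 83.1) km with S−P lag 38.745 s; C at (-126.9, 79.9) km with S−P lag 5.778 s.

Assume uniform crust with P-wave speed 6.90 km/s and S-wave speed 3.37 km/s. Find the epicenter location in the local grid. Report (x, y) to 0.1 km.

-144.0 km east, 45.9 km north

Distance from S−P lag: d = Δt · v_P v_S / (v_P − v_S) = Δt · (6.90·3.37)/(6.90−3.37) ≈ 6.5873·Δt.
So d_A = 241.98, d_B = 255.22, d_C = 38.06 km.
Circle about each station: (x − 44.6)² + (y + 105.7)² = 241.98²; (x − 108.5)² + (y − 83.1)² = 255.22²; (x + 126.9)² + (y − 79.9)² = 38.06².
Subtracting pairs of circle equations eliminates x²+y² and gives linear equations (the radical axes):
127.8 x + 377.6 y = -1066.72
-343.0 x + 371.2 y = 66431.73
Solving the 2×2 system: x ≈ -144.0, y ≈ 45.9 km.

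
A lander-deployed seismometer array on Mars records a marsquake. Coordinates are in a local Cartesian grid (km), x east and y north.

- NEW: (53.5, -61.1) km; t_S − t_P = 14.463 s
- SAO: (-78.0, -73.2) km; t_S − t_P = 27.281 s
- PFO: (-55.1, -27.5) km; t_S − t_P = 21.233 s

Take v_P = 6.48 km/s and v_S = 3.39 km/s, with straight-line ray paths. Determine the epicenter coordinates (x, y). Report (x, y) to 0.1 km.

Distance from S−P lag: d = Δt · v_P v_S / (v_P − v_S) = Δt · (6.48·3.39)/(6.48−3.39) ≈ 7.1091·Δt.
So d_NEW = 102.82, d_SAO = 193.94, d_PFO = 150.95 km.
Circle about each station: (x − 53.5)² + (y + 61.1)² = 102.82²; (x + 78.0)² + (y + 73.2)² = 193.94²; (x + 55.1)² + (y + 27.5)² = 150.95².
Subtracting the NEW equation from the SAO and PFO equations removes the quadratic terms:
-263.0 x − 24.2 y = -22193.99
-217.2 x + 67.2 y = -15017.15
Solving the 2×2 system: x ≈ 80.9, y ≈ 38.0 km.

(80.9, 38.0)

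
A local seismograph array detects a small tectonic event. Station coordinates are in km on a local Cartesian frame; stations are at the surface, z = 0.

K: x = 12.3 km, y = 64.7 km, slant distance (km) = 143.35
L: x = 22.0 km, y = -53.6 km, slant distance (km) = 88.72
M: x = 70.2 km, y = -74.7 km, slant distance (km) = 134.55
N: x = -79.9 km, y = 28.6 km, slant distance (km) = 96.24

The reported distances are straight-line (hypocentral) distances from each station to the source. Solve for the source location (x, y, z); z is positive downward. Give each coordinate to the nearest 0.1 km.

x ≈ -55.6 km, y ≈ -54.0 km, depth ≈ 43.0 km

Each station gives a sphere (x−x_i)² + (y−y_i)² + z² = d_i² (stations at z=0).
Subtracting the K sphere from L and M: z² cancels, leaving linear equations in x and y:
19.4 x − 236.6 y = 11697.56
115.8 x − 278.8 y = 8616.27
Solving: x ≈ -55.602, y ≈ -53.999 km (keep extra digits for the depth step; rounded: -55.6, -54.0).
Then from the K sphere: z² = 143.35² − (x − 12.3)² − (y − 64.7)² with x = -55.602, y = -53.999, so z ≈ 43.001 ≈ 43.0 km.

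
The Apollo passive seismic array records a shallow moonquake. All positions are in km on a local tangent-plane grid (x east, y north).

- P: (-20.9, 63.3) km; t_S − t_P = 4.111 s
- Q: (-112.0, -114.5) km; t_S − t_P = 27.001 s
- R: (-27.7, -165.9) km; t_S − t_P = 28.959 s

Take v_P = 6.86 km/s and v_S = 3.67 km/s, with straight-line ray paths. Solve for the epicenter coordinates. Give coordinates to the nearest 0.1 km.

(11.3, 59.3)

Distance from S−P lag: d = Δt · v_P v_S / (v_P − v_S) = Δt · (6.86·3.67)/(6.86−3.67) ≈ 7.8922·Δt.
So d_P = 32.44, d_Q = 213.10, d_R = 228.55 km.
Circle about each station: (x + 20.9)² + (y − 63.3)² = 32.44²; (x + 112.0)² + (y + 114.5)² = 213.10²; (x + 27.7)² + (y + 165.9)² = 228.55².
Subtracting the P equation from the Q and R equations removes the quadratic terms:
-182.2 x − 355.6 y = -23148.71
-13.6 x − 458.4 y = -27336.35
Solving the 2×2 system: x ≈ 11.3, y ≈ 59.3 km.
Check against P (with the unrounded x, y): √((x + 20.9)²+(y − 63.3)²) = 32.47 ≈ 32.44 km. ✓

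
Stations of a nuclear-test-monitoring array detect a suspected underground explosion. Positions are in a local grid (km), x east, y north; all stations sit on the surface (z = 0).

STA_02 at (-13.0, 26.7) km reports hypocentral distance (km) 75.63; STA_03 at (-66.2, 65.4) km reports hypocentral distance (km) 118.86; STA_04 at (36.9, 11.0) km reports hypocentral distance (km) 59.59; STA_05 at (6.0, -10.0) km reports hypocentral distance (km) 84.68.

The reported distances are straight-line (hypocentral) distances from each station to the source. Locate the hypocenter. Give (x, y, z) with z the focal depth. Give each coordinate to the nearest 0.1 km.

(44.4, 52.9, 41.7)

Each station gives a sphere (x−x_i)² + (y−y_i)² + z² = d_i² (stations at z=0).
Subtracting the STA_02 sphere from STA_03 and STA_04: z² cancels, leaving linear equations in x and y:
-106.4 x + 77.4 y = -630.09
99.8 x − 31.4 y = 2769.65
Solving: x ≈ 44.390, y ≈ 52.881 km (keep extra digits for the depth step; rounded: 44.4, 52.9).
Then from the STA_02 sphere: z² = 75.63² − (x + 13.0)² − (y − 26.7)² with x = 44.390, y = 52.881, so z ≈ 41.723 ≈ 41.7 km.
Check against STA_05 (with the unrounded solution): distance 84.67 ≈ 84.68 km. ✓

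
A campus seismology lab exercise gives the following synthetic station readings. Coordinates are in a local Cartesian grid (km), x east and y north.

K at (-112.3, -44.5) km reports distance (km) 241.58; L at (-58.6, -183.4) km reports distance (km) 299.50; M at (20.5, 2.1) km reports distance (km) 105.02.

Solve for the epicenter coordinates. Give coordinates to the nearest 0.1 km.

Circle about each station: (x + 112.3)² + (y + 44.5)² = 241.58²; (x + 58.6)² + (y + 183.4)² = 299.50²; (x − 20.5)² + (y − 2.1)² = 105.02².
Subtracting the K equation from the L and M equations removes the quadratic terms:
107.4 x − 277.8 y = -8861.37
265.6 x + 93.2 y = 33164.82
Solving the 2×2 system: x ≈ 100.1, y ≈ 70.6 km.
Check against K (with the unrounded x, y): √((x + 112.3)²+(y + 44.5)²) = 241.58 ≈ 241.58 km. ✓

100.1 km east, 70.6 km north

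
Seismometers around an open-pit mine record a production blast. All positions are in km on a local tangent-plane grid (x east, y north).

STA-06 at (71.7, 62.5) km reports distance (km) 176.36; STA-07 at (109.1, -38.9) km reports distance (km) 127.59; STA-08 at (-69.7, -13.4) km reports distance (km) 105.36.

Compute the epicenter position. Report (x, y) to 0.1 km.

(-4.8, -96.4)

Circle about each station: (x − 71.7)² + (y − 62.5)² = 176.36²; (x − 109.1)² + (y + 38.9)² = 127.59²; (x + 69.7)² + (y + 13.4)² = 105.36².
Subtracting the STA-06 equation from the STA-07 and STA-08 equations removes the quadratic terms:
74.8 x − 202.8 y = 19192.52
-282.8 x − 151.8 y = 15992.63
Solving the 2×2 system: x ≈ -4.8, y ≈ -96.4 km.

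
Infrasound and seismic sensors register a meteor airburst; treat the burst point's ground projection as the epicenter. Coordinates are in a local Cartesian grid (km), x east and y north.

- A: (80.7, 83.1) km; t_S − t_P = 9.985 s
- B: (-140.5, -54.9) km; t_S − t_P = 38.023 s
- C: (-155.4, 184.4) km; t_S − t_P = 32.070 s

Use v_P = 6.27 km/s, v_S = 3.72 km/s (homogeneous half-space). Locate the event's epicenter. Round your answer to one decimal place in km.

136.5 km east, 155.4 km north

Distance from S−P lag: d = Δt · v_P v_S / (v_P − v_S) = Δt · (6.27·3.72)/(6.27−3.72) ≈ 9.1468·Δt.
So d_A = 91.33, d_B = 347.79, d_C = 293.34 km.
Circle about each station: (x − 80.7)² + (y − 83.1)² = 91.33²; (x + 140.5)² + (y + 54.9)² = 347.79²; (x + 155.4)² + (y − 184.4)² = 293.34².
Subtracting pairs of circle equations eliminates x²+y² and gives linear equations (the radical axes):
-442.4 x − 276.0 y = -103280.56
-472.2 x + 202.6 y = -32972.77
Solving the 2×2 system: x ≈ 136.5, y ≈ 155.4 km.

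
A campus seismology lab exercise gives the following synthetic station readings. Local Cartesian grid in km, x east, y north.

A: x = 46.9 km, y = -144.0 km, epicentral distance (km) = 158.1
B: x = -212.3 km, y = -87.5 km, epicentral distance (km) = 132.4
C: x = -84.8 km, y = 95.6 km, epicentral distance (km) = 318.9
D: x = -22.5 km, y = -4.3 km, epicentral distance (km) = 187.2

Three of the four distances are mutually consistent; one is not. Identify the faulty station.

C

Solve using three stations at a time. Using A, B, D (subtract circle equations pairwise → linear system) gives (x, y) ≈ (-109.0, -170.3).
Distances from that point to each station vs reported:
  A: calculated 158.1 vs reported 158.1 → residual 0.0 km
  B: calculated 132.4 vs reported 132.4 → residual 0.0 km
  C: calculated 267.0 vs reported 318.9 → residual 51.9 km
  D: calculated 187.2 vs reported 187.2 → residual 0.0 km
A, B, D are mutually consistent (residuals ≈ 0); C is off by 51.9 km.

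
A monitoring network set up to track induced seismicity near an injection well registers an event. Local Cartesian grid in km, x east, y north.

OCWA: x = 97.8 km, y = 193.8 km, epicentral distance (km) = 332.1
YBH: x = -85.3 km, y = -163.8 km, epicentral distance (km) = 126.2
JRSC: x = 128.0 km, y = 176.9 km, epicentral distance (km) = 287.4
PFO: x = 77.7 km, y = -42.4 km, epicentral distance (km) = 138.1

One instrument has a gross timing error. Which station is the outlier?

OCWA

Solve using three stations at a time. Using YBH, JRSC, PFO (subtract circle equations pairwise → linear system) gives (x, y) ≈ (-60.3, -40.2).
Distances from that point to each station vs reported:
  OCWA: calculated 282.4 vs reported 332.1 → residual 49.7 km
  YBH: calculated 126.1 vs reported 126.2 → residual 0.1 km
  JRSC: calculated 287.4 vs reported 287.4 → residual 0.0 km
  PFO: calculated 138.0 vs reported 138.1 → residual 0.1 km
YBH, JRSC, PFO are mutually consistent (residuals ≈ 0); OCWA is off by 49.7 km.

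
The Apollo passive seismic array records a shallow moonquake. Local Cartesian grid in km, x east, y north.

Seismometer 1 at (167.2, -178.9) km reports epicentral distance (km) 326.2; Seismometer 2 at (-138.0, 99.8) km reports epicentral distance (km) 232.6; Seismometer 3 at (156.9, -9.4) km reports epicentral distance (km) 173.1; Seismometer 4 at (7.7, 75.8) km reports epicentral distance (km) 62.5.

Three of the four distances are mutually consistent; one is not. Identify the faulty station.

Seismometer 2

Solve using three stations at a time. Using Seismometer 1, Seismometer 3, Seismometer 4 (subtract circle equations pairwise → linear system) gives (x, y) ≈ (47.0, 124.4).
Distances from that point to each station vs reported:
  Seismometer 1: calculated 326.2 vs reported 326.2 → residual 0.0 km
  Seismometer 2: calculated 186.7 vs reported 232.6 → residual 45.9 km
  Seismometer 3: calculated 173.1 vs reported 173.1 → residual 0.0 km
  Seismometer 4: calculated 62.5 vs reported 62.5 → residual 0.0 km
Seismometer 1, Seismometer 3, Seismometer 4 are mutually consistent (residuals ≈ 0); Seismometer 2 is off by 45.9 km.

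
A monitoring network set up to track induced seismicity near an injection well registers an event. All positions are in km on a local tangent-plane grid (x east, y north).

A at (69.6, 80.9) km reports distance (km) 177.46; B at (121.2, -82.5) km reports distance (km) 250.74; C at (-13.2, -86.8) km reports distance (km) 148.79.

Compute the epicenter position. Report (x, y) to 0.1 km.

Circle about each station: (x − 69.6)² + (y − 80.9)² = 177.46²; (x − 121.2)² + (y + 82.5)² = 250.74²; (x + 13.2)² + (y + 86.8)² = 148.79².
Subtracting the A equation from the B and C equations removes the quadratic terms:
103.2 x − 326.8 y = -21271.78
-165.6 x − 335.4 y = 5673.10
Solving the 2×2 system: x ≈ -101.3, y ≈ 33.1 km.
Check against A (with the unrounded x, y): √((x − 69.6)²+(y − 80.9)²) = 177.46 ≈ 177.46 km. ✓

-101.3 km east, 33.1 km north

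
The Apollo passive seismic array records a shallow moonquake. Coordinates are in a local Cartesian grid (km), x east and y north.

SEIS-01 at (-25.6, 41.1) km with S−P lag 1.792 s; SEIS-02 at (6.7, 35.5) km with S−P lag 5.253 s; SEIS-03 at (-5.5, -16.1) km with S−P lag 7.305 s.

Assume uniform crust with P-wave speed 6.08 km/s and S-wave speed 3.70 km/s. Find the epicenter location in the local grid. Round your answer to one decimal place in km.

Distance from S−P lag: d = Δt · v_P v_S / (v_P − v_S) = Δt · (6.08·3.70)/(6.08−3.70) ≈ 9.4521·Δt.
So d_SEIS-01 = 16.94, d_SEIS-02 = 49.65, d_SEIS-03 = 69.05 km.
Circle about each station: (x + 25.6)² + (y − 41.1)² = 16.94²; (x − 6.7)² + (y − 35.5)² = 49.65²; (x + 5.5)² + (y + 16.1)² = 69.05².
Subtracting pairs of circle equations eliminates x²+y² and gives linear equations (the radical axes):
64.6 x − 11.2 y = -3217.59
40.2 x − 114.4 y = -6536.05
Solving the 2×2 system: x ≈ -42.5, y ≈ 42.2 km.

x ≈ -42.5 km, y ≈ 42.2 km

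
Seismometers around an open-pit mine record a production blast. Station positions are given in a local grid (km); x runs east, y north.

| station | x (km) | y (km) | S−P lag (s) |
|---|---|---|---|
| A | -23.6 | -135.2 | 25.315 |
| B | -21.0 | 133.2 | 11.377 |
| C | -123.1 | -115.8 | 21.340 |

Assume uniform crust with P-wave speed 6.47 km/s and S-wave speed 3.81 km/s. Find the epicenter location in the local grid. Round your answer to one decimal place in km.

Distance from S−P lag: d = Δt · v_P v_S / (v_P − v_S) = Δt · (6.47·3.81)/(6.47−3.81) ≈ 9.2672·Δt.
So d_A = 234.60, d_B = 105.43, d_C = 197.76 km.
Circle about each station: (x + 23.6)² + (y + 135.2)² = 234.60²; (x + 21.0)² + (y − 133.2)² = 105.43²; (x + 123.1)² + (y + 115.8)² = 197.76².
Subtracting pairs of circle equations eliminates x²+y² and gives linear equations (the radical axes):
5.2 x + 536.8 y = 43268.92
-199.0 x + 38.8 y = 25655.39
Solving the 2×2 system: x ≈ -113.0, y ≈ 81.7 km.

(-113.0, 81.7)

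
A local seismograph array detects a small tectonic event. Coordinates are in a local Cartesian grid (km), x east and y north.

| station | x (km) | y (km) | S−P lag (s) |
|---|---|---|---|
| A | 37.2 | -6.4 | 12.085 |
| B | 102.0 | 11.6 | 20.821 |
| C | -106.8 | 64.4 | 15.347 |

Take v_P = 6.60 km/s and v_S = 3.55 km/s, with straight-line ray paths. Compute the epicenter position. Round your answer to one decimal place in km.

(-49.8, -38.8)

Distance from S−P lag: d = Δt · v_P v_S / (v_P − v_S) = Δt · (6.60·3.55)/(6.60−3.55) ≈ 7.6820·Δt.
So d_A = 92.84, d_B = 159.95, d_C = 117.90 km.
Circle about each station: (x − 37.2)² + (y + 6.4)² = 92.84²; (x − 102.0)² + (y − 11.6)² = 159.95²; (x + 106.8)² + (y − 64.4)² = 117.90².
Subtracting the A equation from the B and C equations removes the quadratic terms:
129.6 x + 36.0 y = -7850.98
-288.0 x + 141.6 y = 8847.66
Solving the 2×2 system: x ≈ -49.8, y ≈ -38.8 km.
Check against A (with the unrounded x, y): √((x − 37.2)²+(y + 6.4)²) = 92.84 ≈ 92.84 km. ✓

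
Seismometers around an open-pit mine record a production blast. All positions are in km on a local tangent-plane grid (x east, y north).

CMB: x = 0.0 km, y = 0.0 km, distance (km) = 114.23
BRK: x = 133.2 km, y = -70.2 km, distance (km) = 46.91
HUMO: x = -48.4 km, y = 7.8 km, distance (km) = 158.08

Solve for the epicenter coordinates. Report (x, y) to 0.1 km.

Circle about each station: x² + y² = 114.23²; (x − 133.2)² + (y + 70.2)² = 46.91²; (x + 48.4)² + (y − 7.8)² = 158.08².
Subtracting pairs of circle equations eliminates x²+y² and gives linear equations (the radical axes):
266.4 x − 140.4 y = 33518.22
-96.8 x + 15.6 y = -9537.39
Solving the 2×2 system: x ≈ 86.5, y ≈ -74.6 km.
Check against CMB (with the unrounded x, y): √(x²+y²) = 114.23 ≈ 114.23 km. ✓

86.5 km east, -74.6 km north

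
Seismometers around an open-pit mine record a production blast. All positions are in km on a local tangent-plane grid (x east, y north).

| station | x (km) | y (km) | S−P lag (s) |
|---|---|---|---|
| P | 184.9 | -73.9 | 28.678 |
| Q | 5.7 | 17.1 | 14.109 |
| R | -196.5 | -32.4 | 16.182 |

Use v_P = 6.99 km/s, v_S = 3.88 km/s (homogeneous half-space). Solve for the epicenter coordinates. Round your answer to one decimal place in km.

Distance from S−P lag: d = Δt · v_P v_S / (v_P − v_S) = Δt · (6.99·3.88)/(6.99−3.88) ≈ 8.7206·Δt.
So d_P = 250.09, d_Q = 123.04, d_R = 141.12 km.
Circle about each station: (x − 184.9)² + (y + 73.9)² = 250.09²; (x − 5.7)² + (y − 17.1)² = 123.04²; (x + 196.5)² + (y + 32.4)² = 141.12².
Subtracting the P equation from the Q and R equations removes the quadratic terms:
-358.4 x + 182.0 y = 8081.85
-762.8 x + 83.0 y = 42642.94
Solving the 2×2 system: x ≈ -65.0, y ≈ -83.6 km.

x ≈ -65.0 km, y ≈ -83.6 km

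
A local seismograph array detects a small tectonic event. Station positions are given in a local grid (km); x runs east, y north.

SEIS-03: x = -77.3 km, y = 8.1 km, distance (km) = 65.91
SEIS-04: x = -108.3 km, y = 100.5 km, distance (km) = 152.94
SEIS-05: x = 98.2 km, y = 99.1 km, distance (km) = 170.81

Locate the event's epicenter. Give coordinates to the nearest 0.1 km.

(-19.9, -24.3)

Circle about each station: (x + 77.3)² + (y − 8.1)² = 65.91²; (x + 108.3)² + (y − 100.5)² = 152.94²; (x − 98.2)² + (y − 99.1)² = 170.81².
Subtracting pairs of circle equations eliminates x²+y² and gives linear equations (the radical axes):
-62.0 x + 184.8 y = -3258.28
351.0 x + 182.0 y = -11408.78
Solving the 2×2 system: x ≈ -19.9, y ≈ -24.3 km.
Check against SEIS-03 (with the unrounded x, y): √((x + 77.3)²+(y − 8.1)²) = 65.92 ≈ 65.91 km. ✓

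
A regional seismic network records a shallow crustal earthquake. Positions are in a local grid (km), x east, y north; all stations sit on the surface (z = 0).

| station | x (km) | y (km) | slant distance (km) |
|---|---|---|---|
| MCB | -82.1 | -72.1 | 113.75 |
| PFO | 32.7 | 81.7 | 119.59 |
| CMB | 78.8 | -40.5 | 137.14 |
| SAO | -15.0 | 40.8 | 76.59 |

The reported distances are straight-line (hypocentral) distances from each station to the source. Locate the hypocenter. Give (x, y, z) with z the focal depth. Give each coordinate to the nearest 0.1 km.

(-32.1, 5.9, 66.0)

Each station gives a sphere (x−x_i)² + (y−y_i)² + z² = d_i² (stations at z=0).
Subtracting the MCB sphere from PFO and CMB: z² cancels, leaving linear equations in x and y:
229.6 x + 307.6 y = -5557.35
321.8 x + 63.2 y = -9957.45
Solving: x ≈ -32.100, y ≈ 5.894 km (keep extra digits for the depth step; rounded: -32.1, 5.9).
Then from the MCB sphere: z² = 113.75² − (x + 82.1)² − (y + 72.1)² with x = -32.100, y = 5.894, so z ≈ 66.000 ≈ 66.0 km.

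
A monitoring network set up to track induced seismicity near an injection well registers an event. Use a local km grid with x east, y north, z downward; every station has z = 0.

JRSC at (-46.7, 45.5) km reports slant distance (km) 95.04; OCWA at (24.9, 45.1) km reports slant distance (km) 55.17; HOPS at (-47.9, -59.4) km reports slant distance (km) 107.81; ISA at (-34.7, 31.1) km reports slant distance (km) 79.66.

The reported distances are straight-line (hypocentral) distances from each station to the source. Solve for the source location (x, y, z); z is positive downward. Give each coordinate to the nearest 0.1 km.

x ≈ 30.7 km, y ≈ 4.5 km, depth ≈ 36.9 km

Each station gives a sphere (x−x_i)² + (y−y_i)² + z² = d_i² (stations at z=0).
Subtracting the JRSC sphere from OCWA and HOPS: z² cancels, leaving linear equations in x and y:
143.2 x − 0.8 y = 4391.75
-2.4 x − 209.8 y = -1018.76
Solving: x ≈ 30.694, y ≈ 4.505 km (keep extra digits for the depth step; rounded: 30.7, 4.5).
Then from the JRSC sphere: z² = 95.04² − (x + 46.7)² − (y − 45.5)² with x = 30.694, y = 4.505, so z ≈ 36.908 ≈ 36.9 km.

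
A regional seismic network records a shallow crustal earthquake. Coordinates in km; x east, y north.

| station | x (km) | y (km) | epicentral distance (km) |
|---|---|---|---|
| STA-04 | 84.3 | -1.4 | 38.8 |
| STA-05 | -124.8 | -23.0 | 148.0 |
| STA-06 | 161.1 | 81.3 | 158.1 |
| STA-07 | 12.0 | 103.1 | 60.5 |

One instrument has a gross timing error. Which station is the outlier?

STA-04

Solve using three stations at a time. Using STA-05, STA-06, STA-07 (subtract circle equations pairwise → linear system) gives (x, y) ≈ (7.8, 42.8).
Distances from that point to each station vs reported:
  STA-04: calculated 88.4 vs reported 38.8 → residual 49.6 km
  STA-05: calculated 148.0 vs reported 148.0 → residual 0.0 km
  STA-06: calculated 158.1 vs reported 158.1 → residual 0.0 km
  STA-07: calculated 60.5 vs reported 60.5 → residual 0.0 km
STA-05, STA-06, STA-07 are mutually consistent (residuals ≈ 0); STA-04 is off by 49.6 km.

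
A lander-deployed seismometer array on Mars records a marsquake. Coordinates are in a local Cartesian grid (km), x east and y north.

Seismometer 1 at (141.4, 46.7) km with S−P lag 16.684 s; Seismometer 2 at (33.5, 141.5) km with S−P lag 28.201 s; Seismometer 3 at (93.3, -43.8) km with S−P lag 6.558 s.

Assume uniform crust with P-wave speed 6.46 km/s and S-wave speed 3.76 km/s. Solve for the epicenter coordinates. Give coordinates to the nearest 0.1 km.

Distance from S−P lag: d = Δt · v_P v_S / (v_P − v_S) = Δt · (6.46·3.76)/(6.46−3.76) ≈ 8.9961·Δt.
So d_Seismometer 1 = 150.09, d_Seismometer 2 = 253.70, d_Seismometer 3 = 59.00 km.
Circle about each station: (x − 141.4)² + (y − 46.7)² = 150.09²; (x − 33.5)² + (y − 141.5)² = 253.70²; (x − 93.3)² + (y + 43.8)² = 59.00².
Subtracting pairs of circle equations eliminates x²+y² and gives linear equations (the radical axes):
-215.8 x + 189.6 y = -42867.03
-96.2 x − 181.0 y = 7494.49
Solving the 2×2 system: x ≈ 110.6, y ≈ -100.2 km.

x ≈ 110.6 km, y ≈ -100.2 km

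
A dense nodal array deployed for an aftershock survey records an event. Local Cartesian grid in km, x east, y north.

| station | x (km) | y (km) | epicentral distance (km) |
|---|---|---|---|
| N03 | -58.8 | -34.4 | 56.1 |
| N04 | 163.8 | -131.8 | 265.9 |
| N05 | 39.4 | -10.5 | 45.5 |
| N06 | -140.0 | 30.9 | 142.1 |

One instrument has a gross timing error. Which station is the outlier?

N04

Solve using three stations at a time. Using N03, N05, N06 (subtract circle equations pairwise → linear system) gives (x, y) ≈ (-5.8, -15.9).
Distances from that point to each station vs reported:
  N03: calculated 56.1 vs reported 56.1 → residual 0.0 km
  N04: calculated 205.4 vs reported 265.9 → residual 60.5 km
  N05: calculated 45.5 vs reported 45.5 → residual 0.0 km
  N06: calculated 142.1 vs reported 142.1 → residual 0.0 km
N03, N05, N06 are mutually consistent (residuals ≈ 0); N04 is off by 60.5 km.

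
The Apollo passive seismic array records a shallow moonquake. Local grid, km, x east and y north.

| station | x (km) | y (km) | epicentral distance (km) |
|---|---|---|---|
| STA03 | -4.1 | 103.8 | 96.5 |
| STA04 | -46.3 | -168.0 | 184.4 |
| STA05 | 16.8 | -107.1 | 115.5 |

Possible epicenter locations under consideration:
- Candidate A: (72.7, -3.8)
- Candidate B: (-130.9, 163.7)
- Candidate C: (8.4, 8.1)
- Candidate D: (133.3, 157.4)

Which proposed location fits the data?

Candidate C

For each candidate, compare |candidate − station| to the reported distance:
Candidate A: residuals STA03 35.7, STA04 18.4, STA05 2.0 → max 35.7 km
Candidate B: residuals STA03 43.7, STA04 157.9, STA05 193.0 → max 193.0 km
Candidate C: residuals STA03 0.0, STA04 0.0, STA05 0.0 → max 0.0 km
Candidate D: residuals STA03 51.0, STA04 187.3, STA05 173.5 → max 187.3 km
Only Candidate C has all residuals ≈ 0.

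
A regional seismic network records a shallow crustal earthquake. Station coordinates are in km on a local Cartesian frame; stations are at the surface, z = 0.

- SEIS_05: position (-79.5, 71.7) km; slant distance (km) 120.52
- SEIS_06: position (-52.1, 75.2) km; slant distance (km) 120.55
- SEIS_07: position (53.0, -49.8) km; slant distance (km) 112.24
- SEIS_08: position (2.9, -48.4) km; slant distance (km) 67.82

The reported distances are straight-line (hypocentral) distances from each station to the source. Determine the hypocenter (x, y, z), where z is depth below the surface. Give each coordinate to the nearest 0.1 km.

x ≈ -51.6 km, y ≈ -38.8 km, depth ≈ 39.2 km

Each station gives a sphere (x−x_i)² + (y−y_i)² + z² = d_i² (stations at z=0).
Subtracting the SEIS_05 sphere from SEIS_06 and SEIS_07: z² cancels, leaving linear equations in x and y:
54.8 x + 7.0 y = -3098.92
265.0 x − 243.0 y = -4244.85
Solving: x ≈ -51.594, y ≈ -38.796 km (keep extra digits for the depth step; rounded: -51.6, -38.8).
Then from the SEIS_05 sphere: z² = 120.52² − (x + 79.5)² − (y − 71.7)² with x = -51.594, y = -38.796, so z ≈ 39.204 ≈ 39.2 km.
Check against SEIS_08 (with the unrounded solution): distance 67.81 ≈ 67.82 km. ✓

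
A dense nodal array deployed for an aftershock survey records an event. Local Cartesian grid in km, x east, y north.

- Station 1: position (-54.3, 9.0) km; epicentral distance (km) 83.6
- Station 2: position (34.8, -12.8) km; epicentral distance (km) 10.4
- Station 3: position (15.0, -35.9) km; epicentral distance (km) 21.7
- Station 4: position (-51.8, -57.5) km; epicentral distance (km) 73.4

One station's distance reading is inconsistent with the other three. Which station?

Solve using three stations at a time. Using Station 1, Station 2, Station 3 (subtract circle equations pairwise → linear system) gives (x, y) ≈ (25.2, -16.8).
Distances from that point to each station vs reported:
  Station 1: calculated 83.6 vs reported 83.6 → residual 0.0 km
  Station 2: calculated 10.4 vs reported 10.4 → residual 0.0 km
  Station 3: calculated 21.7 vs reported 21.7 → residual 0.0 km
  Station 4: calculated 87.1 vs reported 73.4 → residual 13.7 km
Station 1, Station 2, Station 3 are mutually consistent (residuals ≈ 0); Station 4 is off by 13.7 km.

Station 4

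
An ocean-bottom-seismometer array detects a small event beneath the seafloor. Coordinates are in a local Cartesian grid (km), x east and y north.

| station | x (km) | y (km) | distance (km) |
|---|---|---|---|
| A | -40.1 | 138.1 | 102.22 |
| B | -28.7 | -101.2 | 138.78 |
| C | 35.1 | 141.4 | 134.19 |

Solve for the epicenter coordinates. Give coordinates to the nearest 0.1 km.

-48.2 km east, 36.2 km north

Circle about each station: (x + 40.1)² + (y − 138.1)² = 102.22²; (x + 28.7)² + (y + 101.2)² = 138.78²; (x − 35.1)² + (y − 141.4)² = 134.19².
Subtracting pairs of circle equations eliminates x²+y² and gives linear equations (the radical axes):
22.8 x − 478.6 y = -18425.45
150.4 x + 6.6 y = -7011.68
Solving the 2×2 system: x ≈ -48.2, y ≈ 36.2 km.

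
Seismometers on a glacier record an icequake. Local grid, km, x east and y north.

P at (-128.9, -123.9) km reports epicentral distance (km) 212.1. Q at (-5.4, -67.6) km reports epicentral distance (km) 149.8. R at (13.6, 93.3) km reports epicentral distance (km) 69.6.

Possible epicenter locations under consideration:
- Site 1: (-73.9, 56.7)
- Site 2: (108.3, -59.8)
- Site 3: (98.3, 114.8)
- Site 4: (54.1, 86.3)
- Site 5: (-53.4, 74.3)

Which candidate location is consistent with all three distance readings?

Site 5

For each candidate, compare |candidate − station| to the reported distance:
Site 1: residuals P 23.3, Q 7.9, R 25.2 → max 25.2 km
Site 2: residuals P 33.6, Q 35.8, R 110.4 → max 110.4 km
Site 3: residuals P 117.4, Q 60.0, R 17.8 → max 117.4 km
Site 4: residuals P 66.6, Q 15.2, R 28.5 → max 66.6 km
Site 5: residuals P 0.0, Q 0.0, R 0.0 → max 0.0 km
Only Site 5 has all residuals ≈ 0.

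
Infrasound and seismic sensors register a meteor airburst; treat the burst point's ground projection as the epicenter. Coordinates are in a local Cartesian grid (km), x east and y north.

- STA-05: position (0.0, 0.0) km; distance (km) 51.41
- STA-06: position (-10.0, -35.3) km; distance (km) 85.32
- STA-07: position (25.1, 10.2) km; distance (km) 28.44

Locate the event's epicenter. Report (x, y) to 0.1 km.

x ≈ 36.4 km, y ≈ 36.3 km

Circle about each station: x² + y² = 51.41²; (x + 10.0)² + (y + 35.3)² = 85.32²; (x − 25.1)² + (y − 10.2)² = 28.44².
Subtracting the STA-05 equation from the STA-06 and STA-07 equations removes the quadratic terms:
-20.0 x − 70.6 y = -3290.42
50.2 x + 20.4 y = 2568.20
Solving the 2×2 system: x ≈ 36.4, y ≈ 36.3 km.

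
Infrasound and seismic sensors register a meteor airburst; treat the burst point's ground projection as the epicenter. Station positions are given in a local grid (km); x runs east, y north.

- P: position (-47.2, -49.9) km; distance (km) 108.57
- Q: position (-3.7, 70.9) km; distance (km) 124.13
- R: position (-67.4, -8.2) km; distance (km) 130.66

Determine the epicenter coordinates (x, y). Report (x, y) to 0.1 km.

Circle about each station: (x + 47.2)² + (y + 49.9)² = 108.57²; (x + 3.7)² + (y − 70.9)² = 124.13²; (x + 67.4)² + (y + 8.2)² = 130.66².
Subtracting the P equation from the Q and R equations removes the quadratic terms:
87.0 x + 241.6 y = -3298.16
-40.4 x + 83.4 y = -5392.44
Solving the 2×2 system: x ≈ 60.4, y ≈ -35.4 km.
Check against P (with the unrounded x, y): √((x + 47.2)²+(y + 49.9)²) = 108.57 ≈ 108.57 km. ✓

60.4 km east, -35.4 km north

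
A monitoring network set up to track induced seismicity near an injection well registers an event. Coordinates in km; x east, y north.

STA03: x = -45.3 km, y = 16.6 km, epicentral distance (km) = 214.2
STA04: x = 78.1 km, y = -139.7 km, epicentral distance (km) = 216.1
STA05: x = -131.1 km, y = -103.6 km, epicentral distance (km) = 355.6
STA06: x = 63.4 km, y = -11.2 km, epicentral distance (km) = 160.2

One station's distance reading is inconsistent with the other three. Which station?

Solve using three stations at a time. Using STA03, STA05, STA06 (subtract circle equations pairwise → linear system) gives (x, y) ≈ (135.2, 132.2).
Distances from that point to each station vs reported:
  STA03: calculated 214.3 vs reported 214.2 → residual 0.1 km
  STA04: calculated 277.8 vs reported 216.1 → residual 61.7 km
  STA05: calculated 355.7 vs reported 355.6 → residual 0.1 km
  STA06: calculated 160.4 vs reported 160.2 → residual 0.2 km
STA03, STA05, STA06 are mutually consistent (residuals ≈ 0); STA04 is off by 61.7 km.

STA04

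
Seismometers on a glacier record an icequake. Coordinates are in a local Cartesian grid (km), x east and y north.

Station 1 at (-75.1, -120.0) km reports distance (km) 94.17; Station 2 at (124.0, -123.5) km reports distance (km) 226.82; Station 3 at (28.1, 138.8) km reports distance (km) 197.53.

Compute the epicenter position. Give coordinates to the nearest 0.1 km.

(-80.8, -26.0)

Circle about each station: (x + 75.1)² + (y + 120.0)² = 94.17²; (x − 124.0)² + (y + 123.5)² = 226.82²; (x − 28.1)² + (y − 138.8)² = 197.53².
Subtracting pairs of circle equations eliminates x²+y² and gives linear equations (the radical axes):
398.2 x − 7.0 y = -31991.08
206.4 x + 517.6 y = -30135.07
Solving the 2×2 system: x ≈ -80.8, y ≈ -26.0 km.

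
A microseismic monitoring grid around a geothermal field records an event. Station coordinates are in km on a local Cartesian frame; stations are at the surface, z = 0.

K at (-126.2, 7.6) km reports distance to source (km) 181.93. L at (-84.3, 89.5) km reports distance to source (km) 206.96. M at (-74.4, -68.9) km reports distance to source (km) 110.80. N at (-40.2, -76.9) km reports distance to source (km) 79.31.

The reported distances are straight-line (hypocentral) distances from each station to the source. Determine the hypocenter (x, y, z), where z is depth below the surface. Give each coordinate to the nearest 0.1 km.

(28.7, -79.4, 39.2)

Each station gives a sphere (x−x_i)² + (y−y_i)² + z² = d_i² (stations at z=0).
Subtracting the K sphere from L and M: z² cancels, leaving linear equations in x and y:
83.8 x + 163.8 y = -10601.38
103.6 x − 153.0 y = 15120.25
Solving: x ≈ 28.689, y ≈ -79.399 km (keep extra digits for the depth step; rounded: 28.7, -79.4).
Then from the K sphere: z² = 181.93² − (x + 126.2)² − (y − 7.6)² with x = 28.689, y = -79.399, so z ≈ 39.231 ≈ 39.2 km.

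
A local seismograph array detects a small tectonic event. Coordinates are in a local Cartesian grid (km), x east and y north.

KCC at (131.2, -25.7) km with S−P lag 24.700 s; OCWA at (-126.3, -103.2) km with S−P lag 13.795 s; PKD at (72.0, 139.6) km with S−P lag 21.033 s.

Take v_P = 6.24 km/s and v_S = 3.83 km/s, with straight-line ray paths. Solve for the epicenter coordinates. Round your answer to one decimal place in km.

x ≈ -106.8 km, y ≈ 32.2 km

Distance from S−P lag: d = Δt · v_P v_S / (v_P − v_S) = Δt · (6.24·3.83)/(6.24−3.83) ≈ 9.9167·Δt.
So d_KCC = 244.94, d_OCWA = 136.80, d_PKD = 208.58 km.
Circle about each station: (x − 131.2)² + (y + 25.7)² = 244.94²; (x + 126.3)² + (y + 103.2)² = 136.80²; (x − 72.0)² + (y − 139.6)² = 208.58².
Subtracting the KCC equation from the OCWA and PKD equations removes the quadratic terms:
-515.0 x − 155.0 y = 50009.36
-118.4 x + 330.6 y = 23288.22
Solving the 2×2 system: x ≈ -106.8, y ≈ 32.2 km.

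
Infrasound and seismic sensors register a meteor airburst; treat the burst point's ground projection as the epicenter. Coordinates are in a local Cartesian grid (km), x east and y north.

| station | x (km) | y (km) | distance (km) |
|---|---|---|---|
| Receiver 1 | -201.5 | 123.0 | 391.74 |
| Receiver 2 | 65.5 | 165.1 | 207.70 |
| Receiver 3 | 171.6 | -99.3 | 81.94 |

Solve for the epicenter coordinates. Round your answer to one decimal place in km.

Circle about each station: (x + 201.5)² + (y − 123.0)² = 391.74²; (x − 65.5)² + (y − 165.1)² = 207.70²; (x − 171.6)² + (y + 99.3)² = 81.94².
Subtracting the Receiver 1 equation from the Receiver 2 and Receiver 3 equations removes the quadratic terms:
534.0 x + 84.2 y = 86137.95
746.2 x − 444.6 y = 130321.86
Solving the 2×2 system: x ≈ 164.1, y ≈ -17.7 km.

(164.1, -17.7)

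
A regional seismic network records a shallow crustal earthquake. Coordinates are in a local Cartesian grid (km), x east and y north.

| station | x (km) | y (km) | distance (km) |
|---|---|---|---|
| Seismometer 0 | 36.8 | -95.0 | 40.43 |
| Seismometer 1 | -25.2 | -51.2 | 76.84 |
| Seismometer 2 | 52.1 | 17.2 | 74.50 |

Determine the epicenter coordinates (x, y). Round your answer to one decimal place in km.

Circle about each station: (x − 36.8)² + (y + 95.0)² = 40.43²; (x + 25.2)² + (y + 51.2)² = 76.84²; (x − 52.1)² + (y − 17.2)² = 74.50².
Subtracting the Seismometer 0 equation from the Seismometer 1 and Seismometer 2 equations removes the quadratic terms:
-124.0 x + 87.6 y = -11392.56
30.6 x + 224.4 y = -11284.66
Solving the 2×2 system: x ≈ 51.4, y ≈ -57.3 km.

x ≈ 51.4 km, y ≈ -57.3 km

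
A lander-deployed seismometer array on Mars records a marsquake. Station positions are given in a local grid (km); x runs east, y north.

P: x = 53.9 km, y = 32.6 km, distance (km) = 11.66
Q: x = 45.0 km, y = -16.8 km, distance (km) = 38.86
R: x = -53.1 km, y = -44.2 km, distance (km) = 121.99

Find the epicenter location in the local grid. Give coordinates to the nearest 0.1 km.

x ≈ 49.5 km, y ≈ 21.8 km

Circle about each station: (x − 53.9)² + (y − 32.6)² = 11.66²; (x − 45.0)² + (y + 16.8)² = 38.86²; (x + 53.1)² + (y + 44.2)² = 121.99².
Subtracting pairs of circle equations eliminates x²+y² and gives linear equations (the radical axes):
-17.8 x − 98.8 y = -3034.87
-214.0 x − 153.6 y = -13940.32
Solving the 2×2 system: x ≈ 49.5, y ≈ 21.8 km.
Check against P (with the unrounded x, y): √((x − 53.9)²+(y − 32.6)²) = 11.66 ≈ 11.66 km. ✓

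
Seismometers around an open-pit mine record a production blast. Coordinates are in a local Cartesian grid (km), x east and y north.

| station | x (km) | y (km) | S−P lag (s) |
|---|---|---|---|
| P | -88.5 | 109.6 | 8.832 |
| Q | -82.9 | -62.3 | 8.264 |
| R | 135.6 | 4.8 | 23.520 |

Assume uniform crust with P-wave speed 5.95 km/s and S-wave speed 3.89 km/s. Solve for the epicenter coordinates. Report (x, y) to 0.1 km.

Distance from S−P lag: d = Δt · v_P v_S / (v_P − v_S) = Δt · (5.95·3.89)/(5.95−3.89) ≈ 11.2357·Δt.
So d_P = 99.23, d_Q = 92.85, d_R = 264.26 km.
Circle about each station: (x + 88.5)² + (y − 109.6)² = 99.23²; (x + 82.9)² + (y + 62.3)² = 92.85²; (x − 135.6)² + (y − 4.8)² = 264.26².
Subtracting pairs of circle equations eliminates x²+y² and gives linear equations (the radical axes):
11.2 x − 343.8 y = -7865.24
448.2 x − 209.6 y = -61420.76
Solving the 2×2 system: x ≈ -128.3, y ≈ 18.7 km.
Check against P (with the unrounded x, y): √((x + 88.5)²+(y − 109.6)²) = 99.23 ≈ 99.23 km. ✓

x ≈ -128.3 km, y ≈ 18.7 km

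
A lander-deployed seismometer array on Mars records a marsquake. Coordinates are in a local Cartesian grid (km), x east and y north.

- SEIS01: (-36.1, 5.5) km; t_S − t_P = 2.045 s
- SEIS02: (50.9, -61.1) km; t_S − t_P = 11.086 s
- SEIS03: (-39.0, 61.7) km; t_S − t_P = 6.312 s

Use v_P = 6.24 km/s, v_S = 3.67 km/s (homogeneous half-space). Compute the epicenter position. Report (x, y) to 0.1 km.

Distance from S−P lag: d = Δt · v_P v_S / (v_P − v_S) = Δt · (6.24·3.67)/(6.24−3.67) ≈ 8.9108·Δt.
So d_SEIS01 = 18.22, d_SEIS02 = 98.79, d_SEIS03 = 56.25 km.
Circle about each station: (x + 36.1)² + (y − 5.5)² = 18.22²; (x − 50.9)² + (y + 61.1)² = 98.79²; (x + 39.0)² + (y − 61.7)² = 56.25².
Subtracting the SEIS01 equation from the SEIS02 and SEIS03 equations removes the quadratic terms:
174.0 x − 133.2 y = -4436.94
-5.8 x + 112.4 y = 1162.34
Solving the 2×2 system: x ≈ -18.3, y ≈ 9.4 km.

(-18.3, 9.4)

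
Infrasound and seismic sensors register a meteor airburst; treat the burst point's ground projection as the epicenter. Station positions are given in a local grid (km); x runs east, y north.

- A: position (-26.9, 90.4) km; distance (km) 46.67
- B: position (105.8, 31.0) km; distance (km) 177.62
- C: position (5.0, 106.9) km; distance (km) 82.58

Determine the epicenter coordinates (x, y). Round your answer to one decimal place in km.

-67.9 km east, 68.1 km north

Circle about each station: (x + 26.9)² + (y − 90.4)² = 46.67²; (x − 105.8)² + (y − 31.0)² = 177.62²; (x − 5.0)² + (y − 106.9)² = 82.58².
Subtracting pairs of circle equations eliminates x²+y² and gives linear equations (the radical axes):
265.4 x − 118.8 y = -26111.91
63.8 x + 33.0 y = -2084.53
Solving the 2×2 system: x ≈ -67.9, y ≈ 68.1 km.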